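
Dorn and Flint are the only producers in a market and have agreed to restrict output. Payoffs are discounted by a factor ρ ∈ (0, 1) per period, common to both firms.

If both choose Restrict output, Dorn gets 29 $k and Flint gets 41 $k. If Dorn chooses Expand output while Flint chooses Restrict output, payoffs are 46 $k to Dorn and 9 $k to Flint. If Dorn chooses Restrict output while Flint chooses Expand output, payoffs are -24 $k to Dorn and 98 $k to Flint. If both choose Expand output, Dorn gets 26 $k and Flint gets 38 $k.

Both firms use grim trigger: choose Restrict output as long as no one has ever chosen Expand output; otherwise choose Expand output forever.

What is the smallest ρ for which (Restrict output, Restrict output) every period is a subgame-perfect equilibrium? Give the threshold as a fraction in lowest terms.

Dorn's threshold: (46−29)/(46−26) = 17/20.
Flint's threshold: (98−41)/(98−38) = 19/20.
17/20 < 19/20, so Flint binds and ρ* = 19/20.

19/20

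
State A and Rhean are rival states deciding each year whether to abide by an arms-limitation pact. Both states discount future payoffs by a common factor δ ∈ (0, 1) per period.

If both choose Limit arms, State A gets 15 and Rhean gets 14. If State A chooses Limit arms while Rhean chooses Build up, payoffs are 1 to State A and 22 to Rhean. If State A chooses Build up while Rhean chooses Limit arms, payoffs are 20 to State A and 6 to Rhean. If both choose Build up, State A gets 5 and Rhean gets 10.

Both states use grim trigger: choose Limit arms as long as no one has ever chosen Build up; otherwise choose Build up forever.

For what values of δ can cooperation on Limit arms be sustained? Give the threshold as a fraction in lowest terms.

State A's threshold: (20−15)/(20−5) = 1/3.
Rhean's threshold: (22−14)/(22−10) = 2/3.
1/3 < 2/3, so Rhean binds and δ* = 2/3.

2/3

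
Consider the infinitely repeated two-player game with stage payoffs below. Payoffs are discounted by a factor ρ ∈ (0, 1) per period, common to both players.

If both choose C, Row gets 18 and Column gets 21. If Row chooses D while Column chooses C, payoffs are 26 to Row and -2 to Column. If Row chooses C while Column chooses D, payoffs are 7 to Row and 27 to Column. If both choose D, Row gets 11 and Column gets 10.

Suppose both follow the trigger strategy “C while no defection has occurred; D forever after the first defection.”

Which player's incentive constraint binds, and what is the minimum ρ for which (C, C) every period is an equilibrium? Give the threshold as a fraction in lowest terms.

Row; ρ ≥ 8/15

Row's threshold: (26−18)/(26−11) = 8/15.
Column's threshold: (27−21)/(27−10) = 6/17.
8/15 > 6/17, so Row binds and ρ* = 8/15.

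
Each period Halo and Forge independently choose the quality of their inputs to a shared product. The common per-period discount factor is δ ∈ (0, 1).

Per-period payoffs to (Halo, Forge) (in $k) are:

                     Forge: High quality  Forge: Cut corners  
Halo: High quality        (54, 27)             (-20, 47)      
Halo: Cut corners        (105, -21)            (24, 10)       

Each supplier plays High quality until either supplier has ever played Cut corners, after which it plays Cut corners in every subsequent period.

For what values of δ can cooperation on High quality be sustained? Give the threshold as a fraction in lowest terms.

Halo's threshold: (105−54)/(105−24) = 17/27.
Forge's threshold: (47−27)/(47−10) = 20/37.
17/27 > 20/37, so Halo binds and δ* = 17/27.

17/27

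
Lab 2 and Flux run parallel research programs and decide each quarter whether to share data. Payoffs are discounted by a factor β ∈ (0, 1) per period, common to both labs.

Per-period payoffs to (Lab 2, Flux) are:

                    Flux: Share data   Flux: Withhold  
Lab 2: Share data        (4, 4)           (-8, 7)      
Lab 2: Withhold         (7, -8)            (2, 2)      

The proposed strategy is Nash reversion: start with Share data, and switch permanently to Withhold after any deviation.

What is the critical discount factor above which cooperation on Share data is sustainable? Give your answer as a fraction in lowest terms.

Cooperation forever yields 4 each period: 4/(1−β).
Deviating yields 7 once, then 2 forever: 7 + 2β/(1−β).
No profitable deviation requires 4/(1−β) ≥ 7 + 2β/(1−β).
Multiplying by (1−β): 4 ≥ 7(1−β) + 2β = 7 − 5β.
So 5β ≥ 3, i.e. β ≥ 3/5.

3/5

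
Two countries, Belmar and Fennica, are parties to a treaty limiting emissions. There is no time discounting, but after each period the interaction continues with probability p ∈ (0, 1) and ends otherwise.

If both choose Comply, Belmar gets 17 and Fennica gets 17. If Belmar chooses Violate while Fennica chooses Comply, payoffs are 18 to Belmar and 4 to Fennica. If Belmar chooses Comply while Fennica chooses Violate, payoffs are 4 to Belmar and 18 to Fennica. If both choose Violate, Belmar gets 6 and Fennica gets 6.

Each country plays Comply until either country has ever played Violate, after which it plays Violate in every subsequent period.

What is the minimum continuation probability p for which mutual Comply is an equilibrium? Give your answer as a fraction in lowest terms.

1/12

Expected cooperation value is 17 + p·17 + p²·17 + … = 17/(1−p); deviation gives 18 + p·6/(1−p).
17 ≥ 18(1−p) + 6p ⇒ 12p ≥ 1 ⇒ p ≥ 1/12.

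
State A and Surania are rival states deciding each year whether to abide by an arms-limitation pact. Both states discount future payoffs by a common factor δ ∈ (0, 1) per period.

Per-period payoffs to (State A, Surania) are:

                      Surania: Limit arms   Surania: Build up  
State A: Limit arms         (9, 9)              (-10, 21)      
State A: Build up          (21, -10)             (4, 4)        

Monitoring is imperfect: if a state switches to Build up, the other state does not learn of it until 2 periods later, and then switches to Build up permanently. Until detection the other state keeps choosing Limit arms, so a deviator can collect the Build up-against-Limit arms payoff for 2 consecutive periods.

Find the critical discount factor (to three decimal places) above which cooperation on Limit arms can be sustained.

0.840

Deviating for the 2 undetected periods gains 21−9 = 12 per period over cooperation, then loses 9−4 = 5 per period forever once punishment starts.
Gain: 12(1 + δ + … + δ^1); loss: 5·δ^2/(1−δ).
No profitable deviation ⇔ 12(1−δ^2) ≤ 5·δ^2, i.e. δ^2 ≥ 12/(12+5) = 12/17.
Hence δ ≥ (12/17)^(1/2) ≈ 0.840.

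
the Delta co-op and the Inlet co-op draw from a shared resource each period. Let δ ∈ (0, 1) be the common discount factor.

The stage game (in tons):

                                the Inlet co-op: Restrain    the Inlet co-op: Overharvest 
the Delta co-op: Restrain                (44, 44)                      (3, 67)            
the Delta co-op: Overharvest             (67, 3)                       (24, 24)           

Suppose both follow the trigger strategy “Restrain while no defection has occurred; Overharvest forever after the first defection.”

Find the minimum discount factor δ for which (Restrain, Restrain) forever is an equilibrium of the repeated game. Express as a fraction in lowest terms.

23/43

Under grim trigger the critical discount factor is (T−C)/(T−P) with T = 67, C = 44, P = 24.
δ* = (67−44)/(67−24) = 23/43.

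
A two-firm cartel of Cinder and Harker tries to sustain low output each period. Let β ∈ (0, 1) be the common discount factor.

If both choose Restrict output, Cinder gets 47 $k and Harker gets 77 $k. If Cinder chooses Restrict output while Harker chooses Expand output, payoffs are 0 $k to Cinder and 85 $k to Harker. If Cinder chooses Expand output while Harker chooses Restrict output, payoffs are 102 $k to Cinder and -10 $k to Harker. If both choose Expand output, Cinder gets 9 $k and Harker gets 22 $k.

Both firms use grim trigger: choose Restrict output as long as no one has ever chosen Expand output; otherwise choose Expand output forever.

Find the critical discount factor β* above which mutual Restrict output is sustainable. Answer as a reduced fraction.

Cinder: cooperation gives 47 each period; deviation gives 102 once then 9 forever.
  47/(1−β) ≥ 102 + 9β/(1−β) ⇒ β ≥ 55/93.
Harker: cooperation gives 77 each period; deviation gives 85 once then 22 forever.
  β ≥ 8/63.
Both must hold, so the binding constraint is Cinder's: β ≥ 55/93.

55/93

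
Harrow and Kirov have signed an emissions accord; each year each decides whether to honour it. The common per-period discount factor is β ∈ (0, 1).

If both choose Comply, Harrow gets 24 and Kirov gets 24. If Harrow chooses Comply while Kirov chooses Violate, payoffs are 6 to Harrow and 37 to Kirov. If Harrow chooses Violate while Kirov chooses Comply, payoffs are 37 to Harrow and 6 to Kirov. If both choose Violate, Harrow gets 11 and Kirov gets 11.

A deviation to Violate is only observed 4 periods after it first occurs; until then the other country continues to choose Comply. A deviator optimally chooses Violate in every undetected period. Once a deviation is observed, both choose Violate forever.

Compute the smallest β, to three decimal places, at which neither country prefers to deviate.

0.841

A deviator earns 37 for 4 periods, then 11 forever; cooperating earns 24 forever. Multiplying the IC by (1−β):
24 ≥ 37(1−β^4) + 11β^4, so 26·β^4 ≥ 13 and β^4 ≥ 1/2.
β ≥ (1/2)^(1/4) ≈ 0.841.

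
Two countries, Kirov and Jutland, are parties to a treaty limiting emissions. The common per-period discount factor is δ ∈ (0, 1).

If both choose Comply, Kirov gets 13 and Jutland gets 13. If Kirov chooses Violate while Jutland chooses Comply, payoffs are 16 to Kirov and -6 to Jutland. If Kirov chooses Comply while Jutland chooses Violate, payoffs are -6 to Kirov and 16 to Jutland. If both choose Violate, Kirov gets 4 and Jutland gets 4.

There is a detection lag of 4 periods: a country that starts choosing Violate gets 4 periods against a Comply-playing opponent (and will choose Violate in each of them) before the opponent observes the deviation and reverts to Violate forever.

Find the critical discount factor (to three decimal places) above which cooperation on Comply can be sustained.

A deviator earns 16 for 4 periods, then 4 forever; cooperating earns 13 forever. Multiplying the IC by (1−δ):
13 ≥ 16(1−δ^4) + 4δ^4, so 12·δ^4 ≥ 3 and δ^4 ≥ 1/4.
δ ≥ (1/4)^(1/4) ≈ 0.707.

0.707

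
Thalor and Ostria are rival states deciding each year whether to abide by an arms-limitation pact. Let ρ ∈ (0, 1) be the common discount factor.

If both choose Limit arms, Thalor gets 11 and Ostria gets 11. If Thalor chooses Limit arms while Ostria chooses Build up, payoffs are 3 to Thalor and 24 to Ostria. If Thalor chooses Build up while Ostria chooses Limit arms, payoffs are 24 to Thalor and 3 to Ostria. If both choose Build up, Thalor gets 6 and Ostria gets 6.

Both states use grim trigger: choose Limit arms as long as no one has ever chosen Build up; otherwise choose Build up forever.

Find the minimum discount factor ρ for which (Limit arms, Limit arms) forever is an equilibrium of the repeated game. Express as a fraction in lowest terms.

Under grim trigger the critical discount factor is (T−C)/(T−P) with T = 24, C = 11, P = 6.
ρ* = (24−11)/(24−6) = 13/18.

13/18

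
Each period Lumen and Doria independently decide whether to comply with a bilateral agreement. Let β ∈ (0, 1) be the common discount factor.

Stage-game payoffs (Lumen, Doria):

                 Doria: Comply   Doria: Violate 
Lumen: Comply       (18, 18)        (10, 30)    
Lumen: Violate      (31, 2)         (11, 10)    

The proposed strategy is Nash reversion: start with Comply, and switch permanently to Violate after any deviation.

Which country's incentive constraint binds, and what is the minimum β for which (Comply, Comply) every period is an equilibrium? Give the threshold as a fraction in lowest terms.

For Lumen: deviation gain 31−18 = 13, per-period punishment loss 18−11 = 7. IC gives β ≥ 13/20.
For Doria: gain 12, loss 8 per period, so β ≥ 12/20 = 3/5.
The tighter constraint is Lumen's, so cooperation needs β ≥ 13/20.

Lumen; β ≥ 13/20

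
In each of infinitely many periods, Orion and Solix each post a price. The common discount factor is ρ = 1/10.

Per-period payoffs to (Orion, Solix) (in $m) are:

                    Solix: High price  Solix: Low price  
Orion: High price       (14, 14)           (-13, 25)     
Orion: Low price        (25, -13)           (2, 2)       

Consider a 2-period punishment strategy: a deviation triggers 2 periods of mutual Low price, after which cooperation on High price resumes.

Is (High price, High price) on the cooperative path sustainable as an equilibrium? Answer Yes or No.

A one-shot deviation gives 25 now, then 2 for 2 periods, then back to 14.
Gain from deviating: (25−14) today; loss: (14−2) in each of the next 2 periods.
No-deviation condition: (14−2)(ρ+…+ρ^2) ≥ 25−14, i.e. ρ+…+ρ^2 ≥ 11/12.
At ρ = 1/10: ρ+…+ρ^2 = 0.1100 < 0.9167.
So cooperation is not sustainable.

No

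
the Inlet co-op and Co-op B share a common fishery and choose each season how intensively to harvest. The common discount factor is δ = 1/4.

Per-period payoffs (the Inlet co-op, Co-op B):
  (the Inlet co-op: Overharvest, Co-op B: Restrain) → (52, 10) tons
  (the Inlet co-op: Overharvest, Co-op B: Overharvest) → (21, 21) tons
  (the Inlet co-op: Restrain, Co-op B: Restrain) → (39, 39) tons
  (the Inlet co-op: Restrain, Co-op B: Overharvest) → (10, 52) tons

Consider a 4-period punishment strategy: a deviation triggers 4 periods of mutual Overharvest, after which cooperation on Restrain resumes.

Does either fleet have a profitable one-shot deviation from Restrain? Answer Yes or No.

Yes

Comparing payoff streams over the 5 periods until play realigns: cooperate → 39(1+δ+…+δ^4); deviate → 52 + 21(δ+…+δ^4).
Cooperation is sustained iff (39−21)(δ+…+δ^4) ≥ 52−39.
δ+…+δ^4 = 1/4·(1−(1/4)^4)/(1−1/4) = 0.3320, and (52−39)/(39−21) = 0.7222.
0.3320 < 0.7222, so cooperation is not sustainable.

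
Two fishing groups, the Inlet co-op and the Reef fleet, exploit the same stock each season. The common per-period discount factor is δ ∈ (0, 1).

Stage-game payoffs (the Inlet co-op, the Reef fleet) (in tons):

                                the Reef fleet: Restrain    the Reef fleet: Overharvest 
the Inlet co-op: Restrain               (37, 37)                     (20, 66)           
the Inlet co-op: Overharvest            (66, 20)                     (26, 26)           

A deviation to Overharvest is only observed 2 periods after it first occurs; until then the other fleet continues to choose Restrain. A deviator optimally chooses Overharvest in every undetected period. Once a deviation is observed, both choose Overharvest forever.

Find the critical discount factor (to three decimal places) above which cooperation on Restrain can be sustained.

A deviator earns 66 for 2 periods, then 26 forever; cooperating earns 37 forever. Multiplying the IC by (1−δ):
37 ≥ 66(1−δ^2) + 26δ^2, so 40·δ^2 ≥ 29 and δ^2 ≥ 29/40.
δ ≥ (29/40)^(1/2) ≈ 0.851.

0.851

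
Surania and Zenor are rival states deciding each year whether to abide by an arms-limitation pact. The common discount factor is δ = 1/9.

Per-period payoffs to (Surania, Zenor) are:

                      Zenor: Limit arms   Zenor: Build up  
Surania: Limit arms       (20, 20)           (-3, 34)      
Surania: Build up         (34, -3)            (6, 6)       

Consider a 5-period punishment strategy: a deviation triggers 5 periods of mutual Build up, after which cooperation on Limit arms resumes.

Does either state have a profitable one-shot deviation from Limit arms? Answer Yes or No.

Comparing payoff streams over the 6 periods until play realigns: cooperate → 20(1+δ+…+δ^5); deviate → 34 + 6(δ+…+δ^5).
Cooperation is sustained iff (20−6)(δ+…+δ^5) ≥ 34−20.
δ+…+δ^5 = 1/9·(1−(1/9)^5)/(1−1/9) = 0.1250, and (34−20)/(20−6) = 1.0000.
0.1250 < 1.0000, so cooperation is not sustainable.

Yes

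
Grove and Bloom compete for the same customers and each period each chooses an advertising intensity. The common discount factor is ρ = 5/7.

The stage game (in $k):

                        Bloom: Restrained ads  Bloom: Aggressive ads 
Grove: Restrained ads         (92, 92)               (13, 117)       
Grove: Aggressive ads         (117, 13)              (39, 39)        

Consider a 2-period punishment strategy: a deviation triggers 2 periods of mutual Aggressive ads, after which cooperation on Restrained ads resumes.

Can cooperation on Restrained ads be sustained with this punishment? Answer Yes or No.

Yes

IC: ρ+…+ρ^2 ≥ (117−92)/(92−39) = 25/53.
At ρ = 5/7: partial sum = 1.2245 ≥ 0.4717. Cooperation sustainable.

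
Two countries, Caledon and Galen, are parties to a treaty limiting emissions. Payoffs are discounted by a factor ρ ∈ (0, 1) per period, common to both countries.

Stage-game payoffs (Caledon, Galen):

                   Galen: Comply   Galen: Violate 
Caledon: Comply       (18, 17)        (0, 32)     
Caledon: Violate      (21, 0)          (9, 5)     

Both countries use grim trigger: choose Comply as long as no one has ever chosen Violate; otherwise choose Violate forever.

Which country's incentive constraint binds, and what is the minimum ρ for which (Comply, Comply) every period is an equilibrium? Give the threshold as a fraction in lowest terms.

Caledon: cooperation gives 18 each period; deviation gives 21 once then 9 forever.
  18/(1−ρ) ≥ 21 + 9ρ/(1−ρ) ⇒ ρ ≥ 3/12 = 1/4.
Galen: cooperation gives 17 each period; deviation gives 32 once then 5 forever.
  ρ ≥ 15/27 = 5/9.
Both must hold, so the binding constraint is Galen's: ρ ≥ 5/9.

Galen; ρ ≥ 5/9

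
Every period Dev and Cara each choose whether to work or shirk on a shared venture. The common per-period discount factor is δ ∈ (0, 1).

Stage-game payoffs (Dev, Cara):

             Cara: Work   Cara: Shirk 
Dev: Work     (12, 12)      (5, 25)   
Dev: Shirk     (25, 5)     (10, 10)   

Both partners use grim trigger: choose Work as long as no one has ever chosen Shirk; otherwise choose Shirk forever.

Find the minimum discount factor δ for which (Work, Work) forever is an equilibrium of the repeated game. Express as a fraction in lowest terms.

13/15

Under grim trigger the critical discount factor is (T−C)/(T−P) with T = 25, C = 12, P = 10.
δ* = (25−12)/(25−10) = 13/15.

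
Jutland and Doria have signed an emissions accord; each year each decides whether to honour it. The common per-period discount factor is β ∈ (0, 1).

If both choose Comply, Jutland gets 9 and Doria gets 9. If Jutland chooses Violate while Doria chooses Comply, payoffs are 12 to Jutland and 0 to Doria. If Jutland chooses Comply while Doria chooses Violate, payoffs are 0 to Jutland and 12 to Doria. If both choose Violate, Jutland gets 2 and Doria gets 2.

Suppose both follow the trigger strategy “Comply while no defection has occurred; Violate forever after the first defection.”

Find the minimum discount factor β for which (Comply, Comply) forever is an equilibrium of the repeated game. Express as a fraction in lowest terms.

3/10

Cooperation forever yields 9 each period: 9/(1−β).
Deviating yields 12 once, then 2 forever: 12 + 2β/(1−β).
No profitable deviation requires 9/(1−β) ≥ 12 + 2β/(1−β).
Multiplying by (1−β): 9 ≥ 12(1−β) + 2β = 12 − 10β.
So 10β ≥ 3, i.e. β ≥ 3/10.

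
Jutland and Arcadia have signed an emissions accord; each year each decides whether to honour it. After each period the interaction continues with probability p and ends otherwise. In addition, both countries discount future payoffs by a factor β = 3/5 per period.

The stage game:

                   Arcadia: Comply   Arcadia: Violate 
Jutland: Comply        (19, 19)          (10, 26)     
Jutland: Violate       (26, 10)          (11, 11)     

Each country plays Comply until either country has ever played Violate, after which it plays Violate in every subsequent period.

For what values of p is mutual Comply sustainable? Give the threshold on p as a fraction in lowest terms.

With continuation probability p and discount β, the effective per-period discount factor is βp.
Grim-trigger IC: βp ≥ (26−19)/(26−11) = 7/15.
So p ≥ (7/15)/(3/5) = 7/9.

7/9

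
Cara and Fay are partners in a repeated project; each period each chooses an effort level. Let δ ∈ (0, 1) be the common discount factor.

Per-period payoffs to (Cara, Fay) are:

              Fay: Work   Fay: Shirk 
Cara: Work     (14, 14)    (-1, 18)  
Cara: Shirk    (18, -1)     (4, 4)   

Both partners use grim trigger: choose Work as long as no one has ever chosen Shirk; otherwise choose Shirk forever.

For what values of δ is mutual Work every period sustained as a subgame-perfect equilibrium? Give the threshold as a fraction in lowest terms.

One-period gain from deviating is 18 − 14 = 4. The loss is 14 − 4 = 10 in every subsequent period, with present value 10·δ/(1−δ).
Deviation is unprofitable when 10·δ/(1−δ) ≥ 4, i.e. δ/(1−δ) ≥ 2/5.
Equivalently δ ≥ 4/(4+10) = 2/7.

2/7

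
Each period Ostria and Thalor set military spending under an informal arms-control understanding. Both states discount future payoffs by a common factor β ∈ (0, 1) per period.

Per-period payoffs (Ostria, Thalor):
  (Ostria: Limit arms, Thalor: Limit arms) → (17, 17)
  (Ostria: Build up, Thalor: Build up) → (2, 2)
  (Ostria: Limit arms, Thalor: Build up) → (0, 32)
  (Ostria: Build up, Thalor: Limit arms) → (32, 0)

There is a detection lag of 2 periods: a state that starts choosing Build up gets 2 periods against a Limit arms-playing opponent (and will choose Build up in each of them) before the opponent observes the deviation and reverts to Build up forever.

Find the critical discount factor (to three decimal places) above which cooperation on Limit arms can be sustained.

0.707

The best deviation is to choose Build up for all 2 undetected periods, earning 32 each, then 2 forever once detected.
Deviation value: 32(1−β^2)/(1−β) + 2β^2/(1−β); cooperation value: 17/(1−β).
IC: 17 ≥ 32(1−β^2) + 2β^2 = 32 − 30β^2.
So β^2 ≥ 15/30 = 1/2, giving β ≥ (1/2)^(1/2) ≈ 0.707.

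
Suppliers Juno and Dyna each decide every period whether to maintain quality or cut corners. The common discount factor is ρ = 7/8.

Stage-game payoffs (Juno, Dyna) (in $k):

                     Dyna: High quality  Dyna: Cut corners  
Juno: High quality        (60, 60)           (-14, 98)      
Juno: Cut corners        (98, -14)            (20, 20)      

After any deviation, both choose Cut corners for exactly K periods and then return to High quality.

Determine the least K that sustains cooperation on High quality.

2

IC: ρ(1−ρ^K)/(1−ρ) ≥ (98−60)/(60−20) = 19/20.
With ρ = 7/8: need 1 − ρ^K ≥ 19/20·(1−7/8)/(7/8), i.e. ρ^K ≤ 0.8643.
Since (7/8)^1 = 0.8750 and (7/8)^2 = 0.7656, the smallest such K is 2.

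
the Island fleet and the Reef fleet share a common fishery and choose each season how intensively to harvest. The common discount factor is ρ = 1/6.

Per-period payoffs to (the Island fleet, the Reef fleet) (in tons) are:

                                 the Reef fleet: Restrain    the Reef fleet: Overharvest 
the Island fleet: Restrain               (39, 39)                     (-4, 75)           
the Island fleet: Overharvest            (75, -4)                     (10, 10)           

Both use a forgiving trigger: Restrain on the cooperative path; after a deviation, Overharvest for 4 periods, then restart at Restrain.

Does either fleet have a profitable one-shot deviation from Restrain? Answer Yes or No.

Comparing payoff streams over the 5 periods until play realigns: cooperate → 39(1+ρ+…+ρ^4); deviate → 75 + 10(ρ+…+ρ^4).
Cooperation is sustained iff (39−10)(ρ+…+ρ^4) ≥ 75−39.
ρ+…+ρ^4 = 1/6·(1−(1/6)^4)/(1−1/6) = 0.1998, and (75−39)/(39−10) = 1.2414.
0.1998 < 1.2414, so cooperation is not sustainable.

Yes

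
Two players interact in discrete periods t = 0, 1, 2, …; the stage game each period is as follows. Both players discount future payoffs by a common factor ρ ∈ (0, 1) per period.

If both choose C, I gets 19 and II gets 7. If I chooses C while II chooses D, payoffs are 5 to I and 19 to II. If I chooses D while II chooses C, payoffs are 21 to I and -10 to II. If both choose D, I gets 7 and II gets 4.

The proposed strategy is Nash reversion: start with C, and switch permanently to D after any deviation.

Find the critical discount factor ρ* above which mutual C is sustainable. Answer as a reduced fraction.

I: cooperation gives 19 each period; deviation gives 21 once then 7 forever.
  19/(1−ρ) ≥ 21 + 7ρ/(1−ρ) ⇒ ρ ≥ 2/14 = 1/7.
II: cooperation gives 7 each period; deviation gives 19 once then 4 forever.
  ρ ≥ 12/15 = 4/5.
Both must hold, so the binding constraint is II's: ρ ≥ 4/5.

4/5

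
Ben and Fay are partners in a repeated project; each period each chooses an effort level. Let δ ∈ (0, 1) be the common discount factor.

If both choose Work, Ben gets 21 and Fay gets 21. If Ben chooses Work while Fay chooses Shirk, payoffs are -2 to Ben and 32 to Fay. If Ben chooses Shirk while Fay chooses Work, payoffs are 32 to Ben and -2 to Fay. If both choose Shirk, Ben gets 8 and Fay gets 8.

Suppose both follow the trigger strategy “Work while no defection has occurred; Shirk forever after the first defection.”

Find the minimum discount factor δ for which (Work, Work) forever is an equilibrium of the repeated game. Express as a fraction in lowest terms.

One-period gain from deviating is 32 − 21 = 11. The loss is 21 − 8 = 13 in every subsequent period, with present value 13·δ/(1−δ).
Deviation is unprofitable when 13·δ/(1−δ) ≥ 11, i.e. δ/(1−δ) ≥ 11/13.
Equivalently δ ≥ 11/(11+13) = 11/24.

11/24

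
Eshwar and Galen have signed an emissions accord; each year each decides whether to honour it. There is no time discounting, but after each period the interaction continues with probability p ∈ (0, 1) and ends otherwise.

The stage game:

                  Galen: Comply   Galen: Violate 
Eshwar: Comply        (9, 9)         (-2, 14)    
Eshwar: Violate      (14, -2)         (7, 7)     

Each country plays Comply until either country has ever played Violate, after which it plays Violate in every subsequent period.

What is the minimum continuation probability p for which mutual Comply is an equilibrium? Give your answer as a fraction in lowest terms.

5/7

Expected cooperation value is 9 + p·9 + p²·9 + … = 9/(1−p); deviation gives 14 + p·7/(1−p).
9 ≥ 14(1−p) + 7p ⇒ 7p ≥ 5 ⇒ p ≥ 5/7.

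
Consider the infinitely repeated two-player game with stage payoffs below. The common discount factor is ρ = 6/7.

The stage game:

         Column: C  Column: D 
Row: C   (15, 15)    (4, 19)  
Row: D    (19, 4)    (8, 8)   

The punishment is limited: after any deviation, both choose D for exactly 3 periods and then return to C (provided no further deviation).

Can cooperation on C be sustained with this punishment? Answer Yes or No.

A one-shot deviation gives 19 now, then 8 for 3 periods, then back to 15.
Gain from deviating: (19−15) today; loss: (15−8) in each of the next 3 periods.
No-deviation condition: (15−8)(ρ+…+ρ^3) ≥ 19−15, i.e. ρ+…+ρ^3 ≥ 4/7.
At ρ = 6/7: ρ+…+ρ^3 = 2.2216 ≥ 0.5714.
So cooperation is sustainable.

Yes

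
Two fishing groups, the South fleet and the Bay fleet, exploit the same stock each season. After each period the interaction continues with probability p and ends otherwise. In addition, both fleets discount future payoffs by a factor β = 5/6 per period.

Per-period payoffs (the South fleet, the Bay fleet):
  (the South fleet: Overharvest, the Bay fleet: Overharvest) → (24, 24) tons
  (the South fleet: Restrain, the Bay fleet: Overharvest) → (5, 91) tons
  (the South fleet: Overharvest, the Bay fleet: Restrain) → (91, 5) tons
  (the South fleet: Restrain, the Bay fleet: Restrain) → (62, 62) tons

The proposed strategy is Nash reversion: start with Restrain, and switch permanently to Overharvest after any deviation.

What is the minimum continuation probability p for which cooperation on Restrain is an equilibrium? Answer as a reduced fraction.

With continuation probability p and discount β, the effective per-period discount factor is βp.
Grim-trigger IC: βp ≥ (91−62)/(91−24) = 29/67.
So p ≥ (29/67)/(5/6) = 174/335.

174/335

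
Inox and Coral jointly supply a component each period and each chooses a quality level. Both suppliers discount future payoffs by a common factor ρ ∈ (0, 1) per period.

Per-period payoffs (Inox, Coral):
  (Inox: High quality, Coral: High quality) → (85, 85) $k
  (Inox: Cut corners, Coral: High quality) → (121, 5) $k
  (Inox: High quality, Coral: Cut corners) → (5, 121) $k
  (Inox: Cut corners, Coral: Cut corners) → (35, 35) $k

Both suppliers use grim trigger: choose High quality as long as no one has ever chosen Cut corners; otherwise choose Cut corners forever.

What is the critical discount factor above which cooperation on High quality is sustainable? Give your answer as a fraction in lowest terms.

18/43

Under grim trigger the critical discount factor is (T−C)/(T−P) with T = 121, C = 85, P = 35.
ρ* = (121−85)/(121−35) = 36/86 = 18/43.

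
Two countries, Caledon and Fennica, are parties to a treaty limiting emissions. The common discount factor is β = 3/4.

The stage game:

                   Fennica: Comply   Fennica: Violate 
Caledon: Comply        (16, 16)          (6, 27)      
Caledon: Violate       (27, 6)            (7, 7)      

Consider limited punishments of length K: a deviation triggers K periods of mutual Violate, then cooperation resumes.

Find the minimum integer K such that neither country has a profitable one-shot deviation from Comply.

IC: β(1−β^K)/(1−β) ≥ (27−16)/(16−7) = 11/9.
With β = 3/4: need 1 − β^K ≥ 11/9·(1−3/4)/(3/4), i.e. β^K ≤ 0.5926.
Since (3/4)^1 = 0.7500 and (3/4)^2 = 0.5625, the smallest such K is 2.

2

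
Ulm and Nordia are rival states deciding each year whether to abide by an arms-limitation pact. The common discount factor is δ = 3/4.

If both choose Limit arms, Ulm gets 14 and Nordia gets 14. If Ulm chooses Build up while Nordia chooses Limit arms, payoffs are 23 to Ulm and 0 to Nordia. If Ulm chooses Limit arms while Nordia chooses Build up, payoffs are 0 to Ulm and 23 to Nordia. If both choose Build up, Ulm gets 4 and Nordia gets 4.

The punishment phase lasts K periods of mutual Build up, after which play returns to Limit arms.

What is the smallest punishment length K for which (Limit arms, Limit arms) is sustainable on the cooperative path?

2

IC: δ(1−δ^K)/(1−δ) ≥ (23−14)/(14−4) = 9/10.
With δ = 3/4: need 1 − δ^K ≥ 9/10·(1−3/4)/(3/4), i.e. δ^K ≤ 0.7000.
Since (3/4)^1 = 0.7500 and (3/4)^2 = 0.5625, the smallest such K is 2.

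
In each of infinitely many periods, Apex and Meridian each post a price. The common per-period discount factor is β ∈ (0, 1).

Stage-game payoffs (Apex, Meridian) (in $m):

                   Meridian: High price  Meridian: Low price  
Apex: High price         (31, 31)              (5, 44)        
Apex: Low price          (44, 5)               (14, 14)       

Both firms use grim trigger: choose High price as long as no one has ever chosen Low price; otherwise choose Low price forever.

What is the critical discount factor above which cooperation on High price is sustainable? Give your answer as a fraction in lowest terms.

13/30

Under grim trigger the critical discount factor is (T−C)/(T−P) with T = 44, C = 31, P = 14.
β* = (44−31)/(44−14) = 13/30.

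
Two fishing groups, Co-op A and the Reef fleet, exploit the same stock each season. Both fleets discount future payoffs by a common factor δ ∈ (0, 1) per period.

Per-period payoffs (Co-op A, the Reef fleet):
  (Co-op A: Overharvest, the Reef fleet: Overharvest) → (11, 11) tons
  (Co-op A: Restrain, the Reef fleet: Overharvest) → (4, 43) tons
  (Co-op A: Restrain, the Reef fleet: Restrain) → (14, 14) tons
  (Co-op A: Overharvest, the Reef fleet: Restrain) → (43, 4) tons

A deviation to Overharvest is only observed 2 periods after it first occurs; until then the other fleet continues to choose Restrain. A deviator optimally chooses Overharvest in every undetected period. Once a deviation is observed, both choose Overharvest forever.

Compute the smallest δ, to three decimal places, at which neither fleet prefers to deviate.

0.952

A deviator earns 43 for 2 periods, then 11 forever; cooperating earns 14 forever. Multiplying the IC by (1−δ):
14 ≥ 43(1−δ^2) + 11δ^2, so 32·δ^2 ≥ 29 and δ^2 ≥ 29/32.
δ ≥ (29/32)^(1/2) ≈ 0.952.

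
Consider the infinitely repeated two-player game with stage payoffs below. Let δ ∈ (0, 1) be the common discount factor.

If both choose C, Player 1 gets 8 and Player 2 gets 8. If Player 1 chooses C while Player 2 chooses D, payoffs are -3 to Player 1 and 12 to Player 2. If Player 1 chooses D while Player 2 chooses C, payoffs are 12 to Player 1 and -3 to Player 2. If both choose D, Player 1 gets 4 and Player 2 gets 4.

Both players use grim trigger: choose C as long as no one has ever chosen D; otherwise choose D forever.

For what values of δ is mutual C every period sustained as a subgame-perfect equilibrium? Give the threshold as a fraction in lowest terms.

Cooperation forever yields 8 each period: 8/(1−δ).
Deviating yields 12 once, then 4 forever: 12 + 4δ/(1−δ).
No profitable deviation requires 8/(1−δ) ≥ 12 + 4δ/(1−δ).
Multiplying by (1−δ): 8 ≥ 12(1−δ) + 4δ = 12 − 8δ.
So 8δ ≥ 4, i.e. δ ≥ 4/8 = 1/2.

1/2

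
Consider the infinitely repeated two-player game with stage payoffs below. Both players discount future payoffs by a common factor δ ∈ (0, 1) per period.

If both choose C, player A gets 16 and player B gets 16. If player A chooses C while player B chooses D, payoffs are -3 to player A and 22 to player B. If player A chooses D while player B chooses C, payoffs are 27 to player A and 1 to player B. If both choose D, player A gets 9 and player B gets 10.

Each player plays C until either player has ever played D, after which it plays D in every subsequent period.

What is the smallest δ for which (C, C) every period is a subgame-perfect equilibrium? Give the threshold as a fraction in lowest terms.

11/18

For player A: deviation gain 27−16 = 11, per-period punishment loss 16−9 = 7. IC gives δ ≥ 11/18.
For player B: gain 6, loss 6 per period, so δ ≥ 6/12 = 1/2.
The tighter constraint is player A's, so cooperation needs δ ≥ 11/18.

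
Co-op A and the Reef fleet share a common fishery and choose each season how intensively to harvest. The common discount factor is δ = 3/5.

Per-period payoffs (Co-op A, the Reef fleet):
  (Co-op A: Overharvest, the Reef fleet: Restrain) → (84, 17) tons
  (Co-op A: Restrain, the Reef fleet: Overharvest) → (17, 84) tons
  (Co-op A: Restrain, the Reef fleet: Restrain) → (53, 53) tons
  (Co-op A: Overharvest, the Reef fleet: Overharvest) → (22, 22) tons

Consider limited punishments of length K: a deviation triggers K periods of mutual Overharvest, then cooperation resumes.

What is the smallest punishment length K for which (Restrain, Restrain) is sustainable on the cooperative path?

Need Σ_{k=1}^{K} δ^k ≥ (84−53)/(53−22) = 1.0000 at δ = 3/5.
At K = 2 the sum is 0.9600 < 1.0000; at K = 3 it is 1.1760 ≥ 1.0000.
So the minimum punishment length is K = 3.

3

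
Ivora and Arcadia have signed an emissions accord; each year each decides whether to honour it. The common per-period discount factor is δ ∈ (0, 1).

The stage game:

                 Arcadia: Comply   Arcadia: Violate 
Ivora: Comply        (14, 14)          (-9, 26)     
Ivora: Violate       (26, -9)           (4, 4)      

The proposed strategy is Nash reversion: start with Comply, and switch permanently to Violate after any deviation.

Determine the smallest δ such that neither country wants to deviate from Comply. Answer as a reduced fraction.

Under grim trigger the critical discount factor is (T−C)/(T−P) with T = 26, C = 14, P = 4.
δ* = (26−14)/(26−4) = 12/22 = 6/11.

6/11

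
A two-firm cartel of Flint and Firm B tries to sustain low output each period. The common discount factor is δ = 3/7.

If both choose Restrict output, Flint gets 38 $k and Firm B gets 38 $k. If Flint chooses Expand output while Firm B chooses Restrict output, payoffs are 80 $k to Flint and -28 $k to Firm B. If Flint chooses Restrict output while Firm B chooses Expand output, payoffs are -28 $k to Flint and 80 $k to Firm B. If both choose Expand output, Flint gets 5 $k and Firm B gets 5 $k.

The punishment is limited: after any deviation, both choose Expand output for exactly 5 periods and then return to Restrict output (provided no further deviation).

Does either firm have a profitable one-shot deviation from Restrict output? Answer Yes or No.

Yes

A one-shot deviation gives 80 now, then 5 for 5 periods, then back to 38.
Gain from deviating: (80−38) today; loss: (38−5) in each of the next 5 periods.
No-deviation condition: (38−5)(δ+…+δ^5) ≥ 80−38, i.e. δ+…+δ^5 ≥ 14/11.
At δ = 3/7: δ+…+δ^5 = 0.7392 < 1.2727.
So cooperation is not sustainable.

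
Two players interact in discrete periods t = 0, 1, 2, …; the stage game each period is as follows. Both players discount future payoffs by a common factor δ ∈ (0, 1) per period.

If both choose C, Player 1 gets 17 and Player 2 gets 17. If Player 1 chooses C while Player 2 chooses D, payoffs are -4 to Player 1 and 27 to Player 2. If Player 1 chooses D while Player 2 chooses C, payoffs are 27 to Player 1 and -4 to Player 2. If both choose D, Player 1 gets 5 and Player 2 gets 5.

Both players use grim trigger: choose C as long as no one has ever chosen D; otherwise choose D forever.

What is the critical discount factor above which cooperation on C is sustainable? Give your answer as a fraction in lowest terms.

5/11

One-period gain from deviating is 27 − 17 = 10. The loss is 17 − 5 = 12 in every subsequent period, with present value 12·δ/(1−δ).
Deviation is unprofitable when 12·δ/(1−δ) ≥ 10, i.e. δ/(1−δ) ≥ 5/6.
Equivalently δ ≥ 10/(10+12) = 5/11.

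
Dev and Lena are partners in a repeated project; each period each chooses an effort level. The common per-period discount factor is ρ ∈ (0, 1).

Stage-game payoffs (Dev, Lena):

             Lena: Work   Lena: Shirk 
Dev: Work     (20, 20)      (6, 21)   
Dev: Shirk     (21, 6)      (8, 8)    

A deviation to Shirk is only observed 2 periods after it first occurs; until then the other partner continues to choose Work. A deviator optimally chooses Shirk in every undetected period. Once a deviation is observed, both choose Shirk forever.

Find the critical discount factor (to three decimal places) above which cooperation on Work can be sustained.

0.277

Deviating for the 2 undetected periods gains 21−20 = 1 per period over cooperation, then loses 20−8 = 12 per period forever once punishment starts.
Gain: 1(1 + ρ + … + ρ^1); loss: 12·ρ^2/(1−ρ).
No profitable deviation ⇔ 1(1−ρ^2) ≤ 12·ρ^2, i.e. ρ^2 ≥ 1/(1+12) = 1/13.
Hence ρ ≥ (1/13)^(1/2) ≈ 0.277.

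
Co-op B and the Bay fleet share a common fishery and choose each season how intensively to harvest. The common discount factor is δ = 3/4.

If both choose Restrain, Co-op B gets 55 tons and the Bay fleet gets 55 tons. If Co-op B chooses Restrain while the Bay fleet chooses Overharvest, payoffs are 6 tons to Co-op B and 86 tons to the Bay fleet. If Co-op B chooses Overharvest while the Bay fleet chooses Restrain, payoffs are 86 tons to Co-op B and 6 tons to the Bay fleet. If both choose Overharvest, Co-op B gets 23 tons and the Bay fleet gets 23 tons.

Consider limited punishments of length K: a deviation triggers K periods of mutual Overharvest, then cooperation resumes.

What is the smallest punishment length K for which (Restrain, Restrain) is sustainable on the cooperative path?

2

No profitable deviation requires (55−23)(δ+…+δ^K) ≥ 86−55, i.e. δ+…+δ^K ≥ 31/32 ≈ 0.9688.
With δ = 3/4, the partial sums are K=1: 0.7500, K=2: 1.3125.
K = 2 is the first length at which the sum reaches 0.9688.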